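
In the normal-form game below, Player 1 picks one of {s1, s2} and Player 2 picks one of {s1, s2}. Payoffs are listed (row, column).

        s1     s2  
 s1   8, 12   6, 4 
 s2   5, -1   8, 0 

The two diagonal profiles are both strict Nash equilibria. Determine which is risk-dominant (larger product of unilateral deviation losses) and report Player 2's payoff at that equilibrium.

12

At both s1: Player 1 loses 8 − 5 = 3 by deviating; Player 2 loses 12 − 4 = 8. Product = 3·8 = 24.
At both s2: Player 1 loses 8 − 6 = 2 by deviating; Player 2 loses 0 − (-1) = 1. Product = 2·1 = 2.
24 > 2, so both s1 is risk-dominant. Player 2's payoff there is 12.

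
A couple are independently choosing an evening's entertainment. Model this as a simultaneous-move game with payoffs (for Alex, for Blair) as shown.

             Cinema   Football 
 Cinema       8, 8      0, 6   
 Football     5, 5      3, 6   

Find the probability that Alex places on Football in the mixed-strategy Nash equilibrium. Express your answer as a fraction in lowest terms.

2/3

Alex's mix p on Cinema must make Blair indifferent between Cinema and Football.
Blair's payoff from Cinema: 8p + 5(1−p). From Football: 6p + 6(1−p).
Set equal: 2p = 1(1−p) → p = 1/3.
Probability on Football is 1 − 1/3 = 2/3.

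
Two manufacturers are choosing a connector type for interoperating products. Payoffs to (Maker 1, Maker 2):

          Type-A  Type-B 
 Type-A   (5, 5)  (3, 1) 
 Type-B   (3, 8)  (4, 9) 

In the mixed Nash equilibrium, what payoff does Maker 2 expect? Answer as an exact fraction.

37/5

Maker 1 mixes with probability p on Type-A, chosen so Maker 2 is indifferent: 5p + 8(1−p) = 1p + 9(1−p) gives p = 1/5.
Maker 2's expected payoff is 5·1/5 + 8·4/5 = 37/5.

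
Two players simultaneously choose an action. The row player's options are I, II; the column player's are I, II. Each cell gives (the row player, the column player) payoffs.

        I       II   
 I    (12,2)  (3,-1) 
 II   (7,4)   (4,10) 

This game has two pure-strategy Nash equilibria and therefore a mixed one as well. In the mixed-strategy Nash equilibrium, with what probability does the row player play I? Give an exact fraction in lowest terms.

The row player's mix p on I must make the column player indifferent between I and II.
The column player's payoff from I: 2p + 4(1−p). From II: (-1)p + 10(1−p).
Set equal: 3p = 6(1−p) → p = 6/9 = 2/3.

2/3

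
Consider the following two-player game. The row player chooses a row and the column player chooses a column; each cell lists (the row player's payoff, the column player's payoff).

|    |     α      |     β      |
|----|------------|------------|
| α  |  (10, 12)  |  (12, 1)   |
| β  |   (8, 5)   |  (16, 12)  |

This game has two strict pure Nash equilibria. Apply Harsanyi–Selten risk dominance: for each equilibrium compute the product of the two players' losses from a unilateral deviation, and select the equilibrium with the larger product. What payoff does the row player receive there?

At both α: the row player loses 10 − 8 = 2 by deviating; the column player loses 12 − 1 = 11. Product = 2·11 = 22.
At both β: the row player loses 16 − 12 = 4 by deviating; the column player loses 12 − 5 = 7. Product = 4·7 = 28.
28 > 22, so both β is risk-dominant. The row player's payoff there is 16.

16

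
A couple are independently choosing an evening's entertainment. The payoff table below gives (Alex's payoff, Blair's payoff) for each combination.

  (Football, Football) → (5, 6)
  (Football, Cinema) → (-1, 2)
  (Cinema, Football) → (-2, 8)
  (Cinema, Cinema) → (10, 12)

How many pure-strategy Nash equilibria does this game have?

Both Football: Alex gets 5 (best alternative -2); Blair gets 6 (best alternative 2). Neither deviates — NE.
Both Cinema: Alex gets 10 (best alternative -1); Blair gets 12 (best alternative 8). Neither deviates — NE.
(Cinema, Football) is not a NE: Alex would switch to Football (5 > -2).
No other cell survives both best-response checks, so there are 2 pure NE.

2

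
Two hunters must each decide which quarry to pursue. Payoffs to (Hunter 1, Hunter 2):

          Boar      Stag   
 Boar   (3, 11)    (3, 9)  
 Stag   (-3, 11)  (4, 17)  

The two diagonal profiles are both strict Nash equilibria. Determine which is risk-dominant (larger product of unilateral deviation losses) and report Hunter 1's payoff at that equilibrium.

At both Boar: Hunter 1 loses 3 − (-3) = 6 by deviating; Hunter 2 loses 11 − 9 = 2. Product = 6·2 = 12.
At both Stag: Hunter 1 loses 4 − 3 = 1 by deviating; Hunter 2 loses 17 − 11 = 6. Product = 1·6 = 6.
12 > 6, so both Boar is risk-dominant. Hunter 1's payoff there is 3.

3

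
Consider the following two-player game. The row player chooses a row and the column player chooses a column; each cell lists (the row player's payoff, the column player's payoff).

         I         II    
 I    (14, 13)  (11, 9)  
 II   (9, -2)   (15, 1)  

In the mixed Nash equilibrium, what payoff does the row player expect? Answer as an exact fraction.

37/3

The column player mixes with probability q on I, chosen so the row player is indifferent: 14q + 11(1−q) = 9q + 15(1−q) gives q = 4/9.
The row player's expected payoff (from either row, since indifferent) is 14·4/9 + 11·5/9 = 37/3.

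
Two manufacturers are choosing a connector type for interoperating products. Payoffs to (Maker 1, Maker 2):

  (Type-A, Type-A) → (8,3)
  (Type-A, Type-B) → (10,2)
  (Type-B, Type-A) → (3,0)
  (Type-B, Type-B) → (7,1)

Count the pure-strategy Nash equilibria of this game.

1

Both Type-A: Maker 1 gets 8 (best alternative 3); Maker 2 gets 3 (best alternative 2). Neither deviates — NE.
Both Type-B is not a NE: Maker 1 would switch to Type-A (10 > 7).
No other cell survives both best-response checks, so there is 1 pure NE.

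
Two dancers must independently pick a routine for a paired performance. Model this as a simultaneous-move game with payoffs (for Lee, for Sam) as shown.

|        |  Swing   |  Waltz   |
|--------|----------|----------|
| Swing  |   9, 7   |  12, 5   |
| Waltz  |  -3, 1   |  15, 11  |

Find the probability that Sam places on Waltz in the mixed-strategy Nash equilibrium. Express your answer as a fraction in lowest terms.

4/5

Sam's mix q on Swing must make Lee indifferent between Swing and Waltz.
Lee's payoff from Swing: 9q + 12(1−q). From Waltz: (-3)q + 15(1−q).
Set equal: 12q = 3(1−q) → q = 3/15 = 1/5.
Probability on Waltz is 1 − 1/5 = 4/5.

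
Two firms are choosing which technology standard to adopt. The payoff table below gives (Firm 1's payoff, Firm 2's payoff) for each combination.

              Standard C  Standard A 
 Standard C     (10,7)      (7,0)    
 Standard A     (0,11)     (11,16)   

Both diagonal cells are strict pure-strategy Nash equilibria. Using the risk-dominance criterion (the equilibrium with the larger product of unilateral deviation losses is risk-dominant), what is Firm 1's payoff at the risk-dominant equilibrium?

At both Standard C: Firm 1 loses 10 − 0 = 10 by deviating; Firm 2 loses 7 − 0 = 7. Product = 10·7 = 70.
At both Standard A: Firm 1 loses 11 − 7 = 4 by deviating; Firm 2 loses 16 − 11 = 5. Product = 4·5 = 20.
70 > 20, so both Standard C is risk-dominant. Firm 1's payoff there is 10.

10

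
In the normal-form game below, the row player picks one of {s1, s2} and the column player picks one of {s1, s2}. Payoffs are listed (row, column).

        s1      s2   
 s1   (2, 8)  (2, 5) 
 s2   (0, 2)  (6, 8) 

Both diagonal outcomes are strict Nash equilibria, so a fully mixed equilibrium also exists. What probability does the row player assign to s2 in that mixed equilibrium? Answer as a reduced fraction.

The row player's mix p on s1 must make the column player indifferent between s1 and s2.
The column player's payoff from s1: 8p + 2(1−p). From s2: 5p + 8(1−p).
Set equal: 3p = 6(1−p) → p = 6/9 = 2/3.
Probability on s2 is 1 − 2/3 = 1/3.

1/3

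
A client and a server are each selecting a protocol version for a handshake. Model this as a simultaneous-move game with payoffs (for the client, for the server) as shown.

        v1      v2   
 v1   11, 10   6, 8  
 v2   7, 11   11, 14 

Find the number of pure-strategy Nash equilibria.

2

Both v1: the client gets 11 (best alternative 7); the server gets 10 (best alternative 8). Neither deviates — NE.
Both v2: the client gets 11 (best alternative 6); the server gets 14 (best alternative 11). Neither deviates — NE.
(v2, v1) is not a NE: the client would switch to v1 (11 > 7).
No other cell survives both best-response checks, so there are 2 pure NE.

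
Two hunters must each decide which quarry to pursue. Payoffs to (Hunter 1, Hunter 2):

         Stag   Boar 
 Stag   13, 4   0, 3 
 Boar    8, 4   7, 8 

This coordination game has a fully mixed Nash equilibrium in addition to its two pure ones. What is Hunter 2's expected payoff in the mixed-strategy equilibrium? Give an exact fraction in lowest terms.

Hunter 1 mixes with probability p on Stag, chosen so Hunter 2 is indifferent: 4p + 4(1−p) = 3p + 8(1−p) gives p = 4/5.
Hunter 2's expected payoff is 4·4/5 + 4·1/5 = 4.

4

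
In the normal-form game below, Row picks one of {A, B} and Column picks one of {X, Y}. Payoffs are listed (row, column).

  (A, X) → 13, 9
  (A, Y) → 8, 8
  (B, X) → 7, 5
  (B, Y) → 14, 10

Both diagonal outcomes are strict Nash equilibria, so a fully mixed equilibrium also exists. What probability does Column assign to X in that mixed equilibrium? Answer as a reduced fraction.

Column's mix q on X must make Row indifferent between A and B.
Row's payoff from A: 13q + 8(1−q). From B: 7q + 14(1−q).
Set equal: 6q = 6(1−q) → q = 6/12 = 1/2.

1/2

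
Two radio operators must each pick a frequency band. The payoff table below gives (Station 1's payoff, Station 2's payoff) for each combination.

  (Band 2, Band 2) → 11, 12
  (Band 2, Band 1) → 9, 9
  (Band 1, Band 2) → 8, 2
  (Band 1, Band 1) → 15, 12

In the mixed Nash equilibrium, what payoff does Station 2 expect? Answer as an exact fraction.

Station 1 mixes with probability p on Band 2, chosen so Station 2 is indifferent: 12p + 2(1−p) = 9p + 12(1−p) gives p = 10/13.
Station 2's expected payoff is 12·10/13 + 2·3/13 = 126/13.

126/13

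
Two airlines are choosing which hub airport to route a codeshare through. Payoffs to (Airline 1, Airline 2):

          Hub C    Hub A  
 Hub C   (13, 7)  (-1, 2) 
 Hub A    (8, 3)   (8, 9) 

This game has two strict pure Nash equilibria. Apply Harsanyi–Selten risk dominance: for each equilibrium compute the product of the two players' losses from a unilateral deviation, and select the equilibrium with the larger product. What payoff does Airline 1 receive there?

At both Hub C: Airline 1 loses 13 − 8 = 5 by deviating; Airline 2 loses 7 − 2 = 5. Product = 5·5 = 25.
At both Hub A: Airline 1 loses 8 − (-1) = 9 by deviating; Airline 2 loses 9 − 3 = 6. Product = 9·6 = 54.
54 > 25, so both Hub A is risk-dominant. Airline 1's payoff there is 8.

8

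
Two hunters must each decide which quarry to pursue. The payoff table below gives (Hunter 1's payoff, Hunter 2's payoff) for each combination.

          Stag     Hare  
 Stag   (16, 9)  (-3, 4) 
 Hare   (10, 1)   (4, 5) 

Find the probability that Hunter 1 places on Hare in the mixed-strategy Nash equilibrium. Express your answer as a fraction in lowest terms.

Hunter 1's mix p on Stag must make Hunter 2 indifferent between Stag and Hare.
Hunter 2's payoff from Stag: 9p + 1(1−p). From Hare: 4p + 5(1−p).
Set equal: 5p = 4(1−p) → p = 4/9.
Probability on Hare is 1 − 4/9 = 5/9.

5/9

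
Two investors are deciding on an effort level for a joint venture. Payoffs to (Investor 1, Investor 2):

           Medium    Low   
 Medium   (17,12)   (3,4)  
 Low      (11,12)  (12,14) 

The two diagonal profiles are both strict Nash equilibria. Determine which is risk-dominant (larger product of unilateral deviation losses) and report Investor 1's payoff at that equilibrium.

At both Medium: Investor 1 loses 17 − 11 = 6 by deviating; Investor 2 loses 12 − 4 = 8. Product = 6·8 = 48.
At both Low: Investor 1 loses 12 − 3 = 9 by deviating; Investor 2 loses 14 − 12 = 2. Product = 9·2 = 18.
48 > 18, so both Medium is risk-dominant. Investor 1's payoff there is 17.

17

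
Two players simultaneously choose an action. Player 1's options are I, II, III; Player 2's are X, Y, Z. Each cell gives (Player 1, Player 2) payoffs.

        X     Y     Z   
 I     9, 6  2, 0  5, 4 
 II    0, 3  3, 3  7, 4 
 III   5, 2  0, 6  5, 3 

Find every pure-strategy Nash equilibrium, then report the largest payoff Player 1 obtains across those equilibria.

(I, X) is a pure NE (Player 1: 9 ≥ 5; Player 2: 6 ≥ 4). Player 1 gets 9.
(II, Z) is a pure NE (Player 1: 7 ≥ 5; Player 2: 4 ≥ 3). Player 1 gets 7.
Every other cell has a profitable deviation for at least one player. Highest of {9, 7} is 9.

9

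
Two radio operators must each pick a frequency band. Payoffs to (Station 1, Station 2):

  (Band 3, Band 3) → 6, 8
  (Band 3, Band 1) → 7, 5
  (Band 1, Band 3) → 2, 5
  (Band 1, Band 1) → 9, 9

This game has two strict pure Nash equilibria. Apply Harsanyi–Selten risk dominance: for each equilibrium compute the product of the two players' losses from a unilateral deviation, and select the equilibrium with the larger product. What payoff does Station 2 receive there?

8

At both Band 3: Station 1 loses 6 − 2 = 4 by deviating; Station 2 loses 8 − 5 = 3. Product = 4·3 = 12.
At both Band 1: Station 1 loses 9 − 7 = 2 by deviating; Station 2 loses 9 − 5 = 4. Product = 2·4 = 8.
12 > 8, so both Band 3 is risk-dominant. Station 2's payoff there is 8.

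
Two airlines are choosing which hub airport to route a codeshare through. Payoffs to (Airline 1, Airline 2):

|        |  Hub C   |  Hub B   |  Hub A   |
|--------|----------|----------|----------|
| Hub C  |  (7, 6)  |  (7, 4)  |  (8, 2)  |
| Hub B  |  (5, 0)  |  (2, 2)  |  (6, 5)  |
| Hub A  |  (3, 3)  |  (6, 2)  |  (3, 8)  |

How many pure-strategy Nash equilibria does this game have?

1

Both Hub C: Airline 1 gets 7 (best alternative 5); Airline 2 gets 6 (best alternative 4). Neither deviates — NE.
Both Hub B is not a NE: Airline 1 would switch to Hub C (7 > 2).
No other cell survives both best-response checks, so there is 1 pure NE.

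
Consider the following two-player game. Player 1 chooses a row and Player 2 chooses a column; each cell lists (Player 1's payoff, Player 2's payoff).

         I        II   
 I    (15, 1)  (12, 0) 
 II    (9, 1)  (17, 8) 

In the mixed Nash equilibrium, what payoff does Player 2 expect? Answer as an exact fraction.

1

Player 1 mixes with probability p on I, chosen so Player 2 is indifferent: 1p + 1(1−p) = 0p + 8(1−p) gives p = 7/8.
Player 2's expected payoff is 1·7/8 + 1·1/8 = 1.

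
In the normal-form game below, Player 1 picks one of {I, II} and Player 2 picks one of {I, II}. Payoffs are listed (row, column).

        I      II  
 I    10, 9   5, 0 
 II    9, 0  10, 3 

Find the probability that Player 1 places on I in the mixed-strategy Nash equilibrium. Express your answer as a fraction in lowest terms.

1/4

Player 1's mix p on I must make Player 2 indifferent between I and II.
Player 2's payoff from I: 9p + 0(1−p). From II: 0p + 3(1−p).
Set equal: 9p = 3(1−p) → p = 3/12 = 1/4.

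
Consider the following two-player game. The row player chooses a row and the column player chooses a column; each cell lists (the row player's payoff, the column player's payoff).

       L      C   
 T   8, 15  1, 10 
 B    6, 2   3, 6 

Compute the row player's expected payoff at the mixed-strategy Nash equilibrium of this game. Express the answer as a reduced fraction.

The column player mixes with probability q on L, chosen so the row player is indifferent: 8q + 1(1−q) = 6q + 3(1−q) gives q = 1/2.
The row player's expected payoff (from either row, since indifferent) is 8·1/2 + 1·1/2 = 9/2.

9/2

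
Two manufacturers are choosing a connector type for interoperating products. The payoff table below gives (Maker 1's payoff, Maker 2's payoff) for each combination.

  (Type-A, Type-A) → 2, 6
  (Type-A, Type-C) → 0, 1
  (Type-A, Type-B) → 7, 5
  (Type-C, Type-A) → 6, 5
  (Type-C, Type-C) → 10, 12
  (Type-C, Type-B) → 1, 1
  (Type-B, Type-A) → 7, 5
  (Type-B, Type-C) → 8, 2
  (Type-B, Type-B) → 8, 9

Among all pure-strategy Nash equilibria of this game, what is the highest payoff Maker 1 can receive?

Both Type-C is a pure NE (Maker 1: 10 ≥ 8; Maker 2: 12 ≥ 5). Maker 1 gets 10.
Both Type-B is a pure NE (Maker 1: 8 ≥ 7; Maker 2: 9 ≥ 5). Maker 1 gets 8.
Every other cell has a profitable deviation for at least one player. Highest of {10, 8} is 10.

10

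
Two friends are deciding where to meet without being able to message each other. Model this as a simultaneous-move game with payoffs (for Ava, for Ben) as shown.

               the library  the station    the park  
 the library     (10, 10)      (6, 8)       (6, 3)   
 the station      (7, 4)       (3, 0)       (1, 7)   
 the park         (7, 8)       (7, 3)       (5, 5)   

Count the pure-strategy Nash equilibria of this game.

1

Both the library: Ava gets 10 (best alternative 7); Ben gets 10 (best alternative 8). Neither deviates — NE.
Both the park is not a NE: Ava would switch to the library (6 > 5).
No other cell survives both best-response checks, so there is 1 pure NE.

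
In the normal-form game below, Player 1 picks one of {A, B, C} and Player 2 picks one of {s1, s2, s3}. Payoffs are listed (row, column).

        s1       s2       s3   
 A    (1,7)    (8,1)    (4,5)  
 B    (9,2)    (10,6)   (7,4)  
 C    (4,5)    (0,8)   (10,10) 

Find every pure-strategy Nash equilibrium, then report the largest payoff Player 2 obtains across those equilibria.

10

(B, s2) is a pure NE (Player 1: 10 ≥ 8; Player 2: 6 ≥ 4). Player 2 gets 6.
(C, s3) is a pure NE (Player 1: 10 ≥ 7; Player 2: 10 ≥ 8). Player 2 gets 10.
Every other cell has a profitable deviation for at least one player. Highest of {6, 10} is 10.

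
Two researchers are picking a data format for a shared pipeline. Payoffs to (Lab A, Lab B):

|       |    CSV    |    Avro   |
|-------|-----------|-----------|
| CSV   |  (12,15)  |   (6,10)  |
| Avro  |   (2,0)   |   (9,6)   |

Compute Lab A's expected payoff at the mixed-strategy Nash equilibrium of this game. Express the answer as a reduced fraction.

96/13

Lab B mixes with probability q on CSV, chosen so Lab A is indifferent: 12q + 6(1−q) = 2q + 9(1−q) gives q = 3/13.
Lab A's expected payoff (from either row, since indifferent) is 12·3/13 + 6·10/13 = 96/13.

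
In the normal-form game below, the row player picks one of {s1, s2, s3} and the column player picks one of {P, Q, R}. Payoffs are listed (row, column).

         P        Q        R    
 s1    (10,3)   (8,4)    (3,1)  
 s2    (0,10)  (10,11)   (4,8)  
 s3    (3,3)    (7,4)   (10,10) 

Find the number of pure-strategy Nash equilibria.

(s2, Q): the row player gets 10 (best alternative 8); the column player gets 11 (best alternative 10). Neither deviates — NE.
(s3, R): the row player gets 10 (best alternative 4); the column player gets 10 (best alternative 4). Neither deviates — NE.
(s1, P) is not a NE: the column player would switch to Q (4 > 3).
No other cell survives both best-response checks, so there are 2 pure NE.

2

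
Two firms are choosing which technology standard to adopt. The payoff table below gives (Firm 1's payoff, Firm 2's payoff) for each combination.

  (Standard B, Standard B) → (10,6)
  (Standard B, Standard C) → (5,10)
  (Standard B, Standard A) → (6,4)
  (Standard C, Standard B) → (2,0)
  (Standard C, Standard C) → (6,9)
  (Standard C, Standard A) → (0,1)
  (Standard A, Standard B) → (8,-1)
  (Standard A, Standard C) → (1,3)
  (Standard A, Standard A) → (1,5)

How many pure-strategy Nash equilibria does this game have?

Both Standard C: Firm 1 gets 6 (best alternative 5); Firm 2 gets 9 (best alternative 1). Neither deviates — NE.
Both Standard B is not a NE: Firm 2 would switch to Standard C (10 > 6).
No other cell survives both best-response checks, so there is 1 pure NE.

1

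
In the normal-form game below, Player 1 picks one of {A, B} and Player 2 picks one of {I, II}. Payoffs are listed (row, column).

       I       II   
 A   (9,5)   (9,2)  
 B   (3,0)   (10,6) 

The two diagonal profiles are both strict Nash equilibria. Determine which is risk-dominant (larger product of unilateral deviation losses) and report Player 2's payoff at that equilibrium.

5

At (A, I): Player 1 loses 9 − 3 = 6 by deviating; Player 2 loses 5 − 2 = 3. Product = 6·3 = 18.
At (B, II): Player 1 loses 10 − 9 = 1 by deviating; Player 2 loses 6 − 0 = 6. Product = 1·6 = 6.
18 > 6, so (A, I) is risk-dominant. Player 2's payoff there is 5.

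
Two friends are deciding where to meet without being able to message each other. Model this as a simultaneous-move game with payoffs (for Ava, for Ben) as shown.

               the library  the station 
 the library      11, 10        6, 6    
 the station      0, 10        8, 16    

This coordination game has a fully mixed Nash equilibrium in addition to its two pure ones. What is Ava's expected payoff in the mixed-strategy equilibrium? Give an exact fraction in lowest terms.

88/13

Ben mixes with probability q on the library, chosen so Ava is indifferent: 11q + 6(1−q) = 0q + 8(1−q) gives q = 2/13.
Ava's expected payoff (from either row, since indifferent) is 11·2/13 + 6·11/13 = 88/13.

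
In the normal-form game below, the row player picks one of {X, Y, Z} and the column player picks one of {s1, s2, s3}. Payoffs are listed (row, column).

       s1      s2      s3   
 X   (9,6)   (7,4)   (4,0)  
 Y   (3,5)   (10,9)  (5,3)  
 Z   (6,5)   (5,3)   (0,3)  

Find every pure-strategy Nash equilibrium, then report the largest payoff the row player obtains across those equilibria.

(X, s1) is a pure NE (the row player: 9 ≥ 6; the column player: 6 ≥ 4). The row player gets 9.
(Y, s2) is a pure NE (the row player: 10 ≥ 7; the column player: 9 ≥ 5). The row player gets 10.
Every other cell has a profitable deviation for at least one player. Highest of {9, 10} is 10.

10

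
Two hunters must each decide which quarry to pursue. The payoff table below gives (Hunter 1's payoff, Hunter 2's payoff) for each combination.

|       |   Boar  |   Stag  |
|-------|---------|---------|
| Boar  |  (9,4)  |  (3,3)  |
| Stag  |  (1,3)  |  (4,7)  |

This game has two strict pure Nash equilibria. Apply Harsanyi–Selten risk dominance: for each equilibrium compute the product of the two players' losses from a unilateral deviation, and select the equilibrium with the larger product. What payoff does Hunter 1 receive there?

9

At both Boar: Hunter 1 loses 9 − 1 = 8 by deviating; Hunter 2 loses 4 − 3 = 1. Product = 8·1 = 8.
At both Stag: Hunter 1 loses 4 − 3 = 1 by deviating; Hunter 2 loses 7 − 3 = 4. Product = 1·4 = 4.
8 > 4, so both Boar is risk-dominant. Hunter 1's payoff there is 9.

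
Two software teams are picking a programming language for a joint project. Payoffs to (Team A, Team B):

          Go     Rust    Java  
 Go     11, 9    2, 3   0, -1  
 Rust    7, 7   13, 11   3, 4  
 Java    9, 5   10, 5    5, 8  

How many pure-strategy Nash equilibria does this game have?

Both Go: Team A gets 11 (best alternative 9); Team B gets 9 (best alternative 3). Neither deviates — NE.
Both Rust: Team A gets 13 (best alternative 10); Team B gets 11 (best alternative 7). Neither deviates — NE.
Both Java: Team A gets 5 (best alternative 3); Team B gets 8 (best alternative 5). Neither deviates — NE.
(Rust, Go) is not a NE: Team A would switch to Go (11 > 7).
No other cell survives both best-response checks, so there are 3 pure NE.

3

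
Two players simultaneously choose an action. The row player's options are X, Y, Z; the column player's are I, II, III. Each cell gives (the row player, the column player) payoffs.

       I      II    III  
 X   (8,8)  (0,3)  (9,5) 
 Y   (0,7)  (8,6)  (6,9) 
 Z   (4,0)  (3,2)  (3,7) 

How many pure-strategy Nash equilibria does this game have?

(X, I): the row player gets 8 (best alternative 4); the column player gets 8 (best alternative 5). Neither deviates — NE.
(Y, II) is not a NE: the column player would switch to III (9 > 6).
No other cell survives both best-response checks, so there is 1 pure NE.

1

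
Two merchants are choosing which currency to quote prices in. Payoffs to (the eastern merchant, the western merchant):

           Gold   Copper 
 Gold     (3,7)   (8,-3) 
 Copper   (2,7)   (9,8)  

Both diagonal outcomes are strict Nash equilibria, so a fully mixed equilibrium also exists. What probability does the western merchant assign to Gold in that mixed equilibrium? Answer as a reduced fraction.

The western merchant's mix q on Gold must make the eastern merchant indifferent between Gold and Copper.
The eastern merchant's payoff from Gold: 3q + 8(1−q). From Copper: 2q + 9(1−q).
Set equal: 1q = 1(1−q) → q = 1/2.

1/2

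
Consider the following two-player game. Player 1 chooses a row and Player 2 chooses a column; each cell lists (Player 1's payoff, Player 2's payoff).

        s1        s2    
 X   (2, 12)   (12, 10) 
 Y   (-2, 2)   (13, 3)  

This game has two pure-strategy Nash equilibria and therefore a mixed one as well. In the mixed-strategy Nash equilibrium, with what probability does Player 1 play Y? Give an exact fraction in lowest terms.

2/3

Player 1's mix p on X must make Player 2 indifferent between s1 and s2.
Player 2's payoff from s1: 12p + 2(1−p). From s2: 10p + 3(1−p).
Set equal: 2p = 1(1−p) → p = 1/3.
Probability on Y is 1 − 1/3 = 2/3.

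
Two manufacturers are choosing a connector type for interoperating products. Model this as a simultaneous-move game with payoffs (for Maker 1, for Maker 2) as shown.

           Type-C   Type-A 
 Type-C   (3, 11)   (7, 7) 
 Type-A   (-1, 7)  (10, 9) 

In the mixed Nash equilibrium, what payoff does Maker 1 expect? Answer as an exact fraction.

Maker 2 mixes with probability q on Type-C, chosen so Maker 1 is indifferent: 3q + 7(1−q) = (-1)q + 10(1−q) gives q = 3/7.
Maker 1's expected payoff (from either row, since indifferent) is 3·3/7 + 7·4/7 = 37/7.

37/7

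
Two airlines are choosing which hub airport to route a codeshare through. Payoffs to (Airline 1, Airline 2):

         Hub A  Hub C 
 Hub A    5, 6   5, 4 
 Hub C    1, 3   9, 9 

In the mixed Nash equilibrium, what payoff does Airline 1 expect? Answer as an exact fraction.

5

Airline 2 mixes with probability q on Hub A, chosen so Airline 1 is indifferent: 5q + 5(1−q) = 1q + 9(1−q) gives q = 1/2.
Airline 1's expected payoff (from either row, since indifferent) is 5·1/2 + 5·1/2 = 5.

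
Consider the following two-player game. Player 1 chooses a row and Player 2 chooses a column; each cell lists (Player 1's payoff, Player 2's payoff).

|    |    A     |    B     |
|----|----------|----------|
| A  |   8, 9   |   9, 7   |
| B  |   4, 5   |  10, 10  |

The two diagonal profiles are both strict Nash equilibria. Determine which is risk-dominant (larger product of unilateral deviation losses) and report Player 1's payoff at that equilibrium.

At both A: Player 1 loses 8 − 4 = 4 by deviating; Player 2 loses 9 − 7 = 2. Product = 4·2 = 8.
At both B: Player 1 loses 10 − 9 = 1 by deviating; Player 2 loses 10 − 5 = 5. Product = 1·5 = 5.
8 > 5, so both A is risk-dominant. Player 1's payoff there is 8.

8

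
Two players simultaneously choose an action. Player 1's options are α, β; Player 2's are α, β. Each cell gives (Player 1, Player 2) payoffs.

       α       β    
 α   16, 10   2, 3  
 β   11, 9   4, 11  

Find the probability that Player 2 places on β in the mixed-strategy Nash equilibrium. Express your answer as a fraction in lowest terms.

5/7

Player 2's mix q on α must make Player 1 indifferent between α and β.
Player 1's payoff from α: 16q + 2(1−q). From β: 11q + 4(1−q).
Set equal: 5q = 2(1−q) → q = 2/7.
Probability on β is 1 − 2/7 = 5/7.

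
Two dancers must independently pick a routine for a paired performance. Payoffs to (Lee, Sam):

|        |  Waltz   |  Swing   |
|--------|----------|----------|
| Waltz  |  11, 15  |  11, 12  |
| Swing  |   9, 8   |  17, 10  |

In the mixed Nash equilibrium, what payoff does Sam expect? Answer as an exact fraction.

54/5

Lee mixes with probability p on Waltz, chosen so Sam is indifferent: 15p + 8(1−p) = 12p + 10(1−p) gives p = 2/5.
Sam's expected payoff is 15·2/5 + 8·3/5 = 54/5.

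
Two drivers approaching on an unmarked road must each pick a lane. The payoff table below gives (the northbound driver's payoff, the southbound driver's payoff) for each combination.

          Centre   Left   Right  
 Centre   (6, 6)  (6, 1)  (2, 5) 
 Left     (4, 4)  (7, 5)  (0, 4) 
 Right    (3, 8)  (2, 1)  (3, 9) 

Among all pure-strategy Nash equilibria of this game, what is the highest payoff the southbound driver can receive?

9

Both Centre is a pure NE (the northbound driver: 6 ≥ 4; the southbound driver: 6 ≥ 5). The southbound driver gets 6.
Both Left is a pure NE (the northbound driver: 7 ≥ 6; the southbound driver: 5 ≥ 4). The southbound driver gets 5.
Both Right is a pure NE (the northbound driver: 3 ≥ 2; the southbound driver: 9 ≥ 8). The southbound driver gets 9.
Every other cell has a profitable deviation for at least one player. Highest of {6, 5, 9} is 9.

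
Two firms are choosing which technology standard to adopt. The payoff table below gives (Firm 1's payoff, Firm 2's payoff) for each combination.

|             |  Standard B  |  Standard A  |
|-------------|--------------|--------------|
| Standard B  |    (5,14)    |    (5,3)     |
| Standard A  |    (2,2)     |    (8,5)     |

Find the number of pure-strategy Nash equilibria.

2

Both Standard B: Firm 1 gets 5 (best alternative 2); Firm 2 gets 14 (best alternative 3). Neither deviates — NE.
Both Standard A: Firm 1 gets 8 (best alternative 5); Firm 2 gets 5 (best alternative 2). Neither deviates — NE.
(Standard B, Standard A) is not a NE: Firm 1 would switch to Standard A (8 > 5).
No other cell survives both best-response checks, so there are 2 pure NE.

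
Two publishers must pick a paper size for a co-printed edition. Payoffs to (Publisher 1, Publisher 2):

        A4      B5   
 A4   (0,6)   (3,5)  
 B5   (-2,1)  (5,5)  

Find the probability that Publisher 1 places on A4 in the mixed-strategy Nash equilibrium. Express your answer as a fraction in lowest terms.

4/5

Publisher 1's mix p on A4 must make Publisher 2 indifferent between A4 and B5.
Publisher 2's payoff from A4: 6p + 1(1−p). From B5: 5p + 5(1−p).
Set equal: 1p = 4(1−p) → p = 4/5.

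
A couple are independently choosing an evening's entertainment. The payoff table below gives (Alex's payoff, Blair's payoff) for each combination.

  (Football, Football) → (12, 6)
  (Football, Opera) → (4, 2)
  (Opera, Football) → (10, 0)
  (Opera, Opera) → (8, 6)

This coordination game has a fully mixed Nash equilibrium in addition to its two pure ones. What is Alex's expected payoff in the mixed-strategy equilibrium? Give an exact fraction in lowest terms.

Blair mixes with probability q on Football, chosen so Alex is indifferent: 12q + 4(1−q) = 10q + 8(1−q) gives q = 2/3.
Alex's expected payoff (from either row, since indifferent) is 12·2/3 + 4·1/3 = 28/3.

28/3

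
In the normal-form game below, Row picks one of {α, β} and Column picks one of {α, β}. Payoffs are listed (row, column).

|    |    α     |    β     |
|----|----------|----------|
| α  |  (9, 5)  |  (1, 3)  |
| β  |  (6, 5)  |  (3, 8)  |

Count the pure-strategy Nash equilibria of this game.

Both α: Row gets 9 (best alternative 6); Column gets 5 (best alternative 3). Neither deviates — NE.
Both β: Row gets 3 (best alternative 1); Column gets 8 (best alternative 5). Neither deviates — NE.
(β, α) is not a NE: Row would switch to α (9 > 6).
No other cell survives both best-response checks, so there are 2 pure NE.

2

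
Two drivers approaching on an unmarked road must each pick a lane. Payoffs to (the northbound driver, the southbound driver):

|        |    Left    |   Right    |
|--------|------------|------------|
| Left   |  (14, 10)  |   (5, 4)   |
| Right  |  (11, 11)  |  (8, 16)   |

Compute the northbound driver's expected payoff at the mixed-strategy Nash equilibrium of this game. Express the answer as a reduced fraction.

The southbound driver mixes with probability q on Left, chosen so the northbound driver is indifferent: 14q + 5(1−q) = 11q + 8(1−q) gives q = 1/2.
The northbound driver's expected payoff (from either row, since indifferent) is 14·1/2 + 5·1/2 = 19/2.

19/2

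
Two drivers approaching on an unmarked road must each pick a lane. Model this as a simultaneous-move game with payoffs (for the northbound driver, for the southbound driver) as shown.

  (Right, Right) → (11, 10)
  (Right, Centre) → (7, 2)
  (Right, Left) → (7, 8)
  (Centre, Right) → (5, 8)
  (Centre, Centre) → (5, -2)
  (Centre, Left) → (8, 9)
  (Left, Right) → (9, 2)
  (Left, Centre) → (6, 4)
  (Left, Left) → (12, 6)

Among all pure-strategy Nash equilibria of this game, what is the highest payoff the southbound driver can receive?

10

Both Right is a pure NE (the northbound driver: 11 ≥ 9; the southbound driver: 10 ≥ 8). The southbound driver gets 10.
Both Left is a pure NE (the northbound driver: 12 ≥ 8; the southbound driver: 6 ≥ 4). The southbound driver gets 6.
Every other cell has a profitable deviation for at least one player. Highest of {10, 6} is 10.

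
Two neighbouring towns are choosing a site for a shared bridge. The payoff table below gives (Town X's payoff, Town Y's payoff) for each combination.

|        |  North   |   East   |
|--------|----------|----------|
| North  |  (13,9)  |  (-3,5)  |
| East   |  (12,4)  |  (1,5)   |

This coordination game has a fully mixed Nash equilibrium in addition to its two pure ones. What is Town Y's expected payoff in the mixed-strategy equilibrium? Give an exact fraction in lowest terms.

5

Town X mixes with probability p on North, chosen so Town Y is indifferent: 9p + 4(1−p) = 5p + 5(1−p) gives p = 1/5.
Town Y's expected payoff is 9·1/5 + 4·4/5 = 5.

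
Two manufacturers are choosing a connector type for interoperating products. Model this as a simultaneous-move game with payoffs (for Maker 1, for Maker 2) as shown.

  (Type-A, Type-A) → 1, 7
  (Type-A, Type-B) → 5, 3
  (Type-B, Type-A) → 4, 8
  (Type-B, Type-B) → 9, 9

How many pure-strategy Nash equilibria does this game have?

1

Both Type-B: Maker 1 gets 9 (best alternative 5); Maker 2 gets 9 (best alternative 8). Neither deviates — NE.
Both Type-A is not a NE: Maker 1 would switch to Type-B (4 > 1).
No other cell survives both best-response checks, so there is 1 pure NE.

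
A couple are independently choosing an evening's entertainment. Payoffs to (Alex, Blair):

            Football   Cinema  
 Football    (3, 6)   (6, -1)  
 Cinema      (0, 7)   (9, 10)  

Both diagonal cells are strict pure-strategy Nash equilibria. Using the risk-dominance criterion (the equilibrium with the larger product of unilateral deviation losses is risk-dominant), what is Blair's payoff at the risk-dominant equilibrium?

6

At both Football: Alex loses 3 − 0 = 3 by deviating; Blair loses 6 − (-1) = 7. Product = 3·7 = 21.
At both Cinema: Alex loses 9 − 6 = 3 by deviating; Blair loses 10 − 7 = 3. Product = 3·3 = 9.
21 > 9, so both Football is risk-dominant. Blair's payoff there is 6.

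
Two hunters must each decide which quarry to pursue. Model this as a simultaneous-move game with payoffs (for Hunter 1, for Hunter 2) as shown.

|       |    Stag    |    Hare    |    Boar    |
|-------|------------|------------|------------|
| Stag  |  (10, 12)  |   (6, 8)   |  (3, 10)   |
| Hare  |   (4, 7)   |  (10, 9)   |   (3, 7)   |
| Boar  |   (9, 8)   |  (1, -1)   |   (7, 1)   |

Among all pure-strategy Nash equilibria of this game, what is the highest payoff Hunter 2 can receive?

Both Stag is a pure NE (Hunter 1: 10 ≥ 9; Hunter 2: 12 ≥ 10). Hunter 2 gets 12.
Both Hare is a pure NE (Hunter 1: 10 ≥ 6; Hunter 2: 9 ≥ 7). Hunter 2 gets 9.
Every other cell has a profitable deviation for at least one player. Highest of {12, 9} is 12.

12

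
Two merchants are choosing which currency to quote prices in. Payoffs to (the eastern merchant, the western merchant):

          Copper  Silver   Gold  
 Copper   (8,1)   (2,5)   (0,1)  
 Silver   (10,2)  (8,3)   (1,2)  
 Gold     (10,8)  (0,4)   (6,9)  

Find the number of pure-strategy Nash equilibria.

2

Both Silver: the eastern merchant gets 8 (best alternative 2); the western merchant gets 3 (best alternative 2). Neither deviates — NE.
Both Gold: the eastern merchant gets 6 (best alternative 1); the western merchant gets 9 (best alternative 8). Neither deviates — NE.
Both Copper is not a NE: the eastern merchant would switch to Silver (10 > 8).
No other cell survives both best-response checks, so there are 2 pure NE.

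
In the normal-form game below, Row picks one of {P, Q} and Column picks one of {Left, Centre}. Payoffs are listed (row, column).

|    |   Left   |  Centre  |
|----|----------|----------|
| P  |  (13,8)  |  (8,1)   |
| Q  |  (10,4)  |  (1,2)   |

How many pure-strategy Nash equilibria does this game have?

1

(P, Left): Row gets 13 (best alternative 10); Column gets 8 (best alternative 1). Neither deviates — NE.
(Q, Centre) is not a NE: Row would switch to P (8 > 1).
No other cell survives both best-response checks, so there is 1 pure NE.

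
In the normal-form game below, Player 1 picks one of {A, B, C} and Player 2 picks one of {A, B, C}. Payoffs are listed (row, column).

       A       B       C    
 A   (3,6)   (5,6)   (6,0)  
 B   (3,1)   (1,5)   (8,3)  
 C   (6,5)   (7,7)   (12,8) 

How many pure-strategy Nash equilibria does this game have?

1

Both C: Player 1 gets 12 (best alternative 8); Player 2 gets 8 (best alternative 7). Neither deviates — NE.
Both A is not a NE: Player 1 would switch to C (6 > 3).
No other cell survives both best-response checks, so there is 1 pure NE.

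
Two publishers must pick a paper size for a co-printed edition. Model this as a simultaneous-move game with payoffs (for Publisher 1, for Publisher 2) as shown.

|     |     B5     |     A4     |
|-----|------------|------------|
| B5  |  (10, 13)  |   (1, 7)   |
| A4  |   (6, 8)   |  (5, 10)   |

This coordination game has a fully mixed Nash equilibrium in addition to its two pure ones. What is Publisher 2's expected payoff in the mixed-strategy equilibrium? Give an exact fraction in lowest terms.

37/4

Publisher 1 mixes with probability p on B5, chosen so Publisher 2 is indifferent: 13p + 8(1−p) = 7p + 10(1−p) gives p = 1/4.
Publisher 2's expected payoff is 13·1/4 + 8·3/4 = 37/4.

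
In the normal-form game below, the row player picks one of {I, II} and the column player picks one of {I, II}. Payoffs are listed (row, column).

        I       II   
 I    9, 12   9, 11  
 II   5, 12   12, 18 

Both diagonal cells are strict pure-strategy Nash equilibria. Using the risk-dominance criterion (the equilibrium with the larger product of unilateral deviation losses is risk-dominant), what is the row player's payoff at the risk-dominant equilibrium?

At both I: the row player loses 9 − 5 = 4 by deviating; the column player loses 12 − 11 = 1. Product = 4·1 = 4.
At both II: the row player loses 12 − 9 = 3 by deviating; the column player loses 18 − 12 = 6. Product = 3·6 = 18.
18 > 4, so both II is risk-dominant. The row player's payoff there is 12.

12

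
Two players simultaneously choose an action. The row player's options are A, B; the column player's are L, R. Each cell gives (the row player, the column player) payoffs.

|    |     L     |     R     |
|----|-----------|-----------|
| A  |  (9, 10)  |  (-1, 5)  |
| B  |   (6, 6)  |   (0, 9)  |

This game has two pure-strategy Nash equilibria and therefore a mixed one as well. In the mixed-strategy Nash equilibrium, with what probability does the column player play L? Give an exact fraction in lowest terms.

The column player's mix q on L must make the row player indifferent between A and B.
The row player's payoff from A: 9q + (-1)(1−q). From B: 6q + 0(1−q).
Set equal: 3q = 1(1−q) → q = 1/4.

1/4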